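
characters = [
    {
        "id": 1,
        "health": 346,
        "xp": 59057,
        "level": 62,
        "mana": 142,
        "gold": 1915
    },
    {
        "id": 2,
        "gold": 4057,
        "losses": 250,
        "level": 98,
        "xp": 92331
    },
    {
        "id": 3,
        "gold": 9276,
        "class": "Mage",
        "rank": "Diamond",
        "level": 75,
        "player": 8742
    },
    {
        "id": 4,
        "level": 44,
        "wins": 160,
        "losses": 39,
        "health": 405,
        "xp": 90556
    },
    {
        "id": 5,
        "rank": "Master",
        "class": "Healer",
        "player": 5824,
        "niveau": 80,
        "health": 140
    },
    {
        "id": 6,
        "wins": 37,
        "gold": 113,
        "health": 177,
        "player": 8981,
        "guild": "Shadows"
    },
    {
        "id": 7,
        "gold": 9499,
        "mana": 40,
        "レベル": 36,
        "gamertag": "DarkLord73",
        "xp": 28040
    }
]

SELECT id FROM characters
[1, 2, 3, 4, 5, 6, 7]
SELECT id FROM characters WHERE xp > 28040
[1, 2, 4]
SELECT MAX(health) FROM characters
405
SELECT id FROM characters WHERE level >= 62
[1, 2, 3]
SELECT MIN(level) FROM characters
44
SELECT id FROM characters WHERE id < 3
[1, 2]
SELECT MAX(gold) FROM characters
9499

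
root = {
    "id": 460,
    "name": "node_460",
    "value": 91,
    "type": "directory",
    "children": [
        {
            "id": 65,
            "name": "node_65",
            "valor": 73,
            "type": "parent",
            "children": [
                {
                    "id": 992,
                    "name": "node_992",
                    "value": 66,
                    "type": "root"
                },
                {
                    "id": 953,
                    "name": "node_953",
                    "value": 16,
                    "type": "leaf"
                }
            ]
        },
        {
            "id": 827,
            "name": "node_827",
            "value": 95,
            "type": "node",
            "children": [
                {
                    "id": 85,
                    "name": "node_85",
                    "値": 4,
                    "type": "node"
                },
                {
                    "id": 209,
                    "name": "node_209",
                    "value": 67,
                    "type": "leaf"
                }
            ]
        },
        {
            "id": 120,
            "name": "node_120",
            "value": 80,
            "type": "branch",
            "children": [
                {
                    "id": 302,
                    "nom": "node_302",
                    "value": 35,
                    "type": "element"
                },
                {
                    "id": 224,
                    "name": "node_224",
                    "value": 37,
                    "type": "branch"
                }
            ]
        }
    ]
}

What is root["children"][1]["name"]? "node_827"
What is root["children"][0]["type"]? "parent"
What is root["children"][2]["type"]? "branch"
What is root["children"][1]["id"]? 827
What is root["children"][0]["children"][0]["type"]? "root"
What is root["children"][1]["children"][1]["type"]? "leaf"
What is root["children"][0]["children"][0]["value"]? 66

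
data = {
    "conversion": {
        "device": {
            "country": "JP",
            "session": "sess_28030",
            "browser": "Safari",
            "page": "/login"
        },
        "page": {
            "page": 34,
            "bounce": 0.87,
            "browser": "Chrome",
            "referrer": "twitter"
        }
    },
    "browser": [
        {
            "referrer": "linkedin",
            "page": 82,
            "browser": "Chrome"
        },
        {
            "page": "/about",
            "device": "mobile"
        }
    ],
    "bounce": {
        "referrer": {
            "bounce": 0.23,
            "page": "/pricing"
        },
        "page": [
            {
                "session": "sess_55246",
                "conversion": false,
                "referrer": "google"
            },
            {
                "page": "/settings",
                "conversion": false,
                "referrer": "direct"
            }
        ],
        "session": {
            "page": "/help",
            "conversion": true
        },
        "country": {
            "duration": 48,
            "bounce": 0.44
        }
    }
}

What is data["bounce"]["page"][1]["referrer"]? "direct"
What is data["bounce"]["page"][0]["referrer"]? "google"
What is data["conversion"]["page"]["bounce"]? 0.87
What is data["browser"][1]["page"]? "/about"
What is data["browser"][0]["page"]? 82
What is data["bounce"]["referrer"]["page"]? "/pricing"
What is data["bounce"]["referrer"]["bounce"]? 0.23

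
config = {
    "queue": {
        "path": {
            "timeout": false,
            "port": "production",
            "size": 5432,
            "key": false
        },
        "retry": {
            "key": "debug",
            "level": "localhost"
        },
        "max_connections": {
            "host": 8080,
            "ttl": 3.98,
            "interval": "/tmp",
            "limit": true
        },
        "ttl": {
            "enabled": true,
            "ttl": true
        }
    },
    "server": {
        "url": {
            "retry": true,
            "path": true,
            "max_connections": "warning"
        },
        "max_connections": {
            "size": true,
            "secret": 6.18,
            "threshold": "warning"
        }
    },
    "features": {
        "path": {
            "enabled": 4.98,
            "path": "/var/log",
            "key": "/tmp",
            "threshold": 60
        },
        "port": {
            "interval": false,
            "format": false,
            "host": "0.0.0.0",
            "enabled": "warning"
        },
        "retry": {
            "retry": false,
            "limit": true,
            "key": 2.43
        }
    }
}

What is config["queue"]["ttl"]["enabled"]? True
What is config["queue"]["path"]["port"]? "production"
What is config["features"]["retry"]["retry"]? False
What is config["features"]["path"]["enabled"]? 4.98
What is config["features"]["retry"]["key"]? 2.43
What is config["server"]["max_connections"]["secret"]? 6.18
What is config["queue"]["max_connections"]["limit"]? True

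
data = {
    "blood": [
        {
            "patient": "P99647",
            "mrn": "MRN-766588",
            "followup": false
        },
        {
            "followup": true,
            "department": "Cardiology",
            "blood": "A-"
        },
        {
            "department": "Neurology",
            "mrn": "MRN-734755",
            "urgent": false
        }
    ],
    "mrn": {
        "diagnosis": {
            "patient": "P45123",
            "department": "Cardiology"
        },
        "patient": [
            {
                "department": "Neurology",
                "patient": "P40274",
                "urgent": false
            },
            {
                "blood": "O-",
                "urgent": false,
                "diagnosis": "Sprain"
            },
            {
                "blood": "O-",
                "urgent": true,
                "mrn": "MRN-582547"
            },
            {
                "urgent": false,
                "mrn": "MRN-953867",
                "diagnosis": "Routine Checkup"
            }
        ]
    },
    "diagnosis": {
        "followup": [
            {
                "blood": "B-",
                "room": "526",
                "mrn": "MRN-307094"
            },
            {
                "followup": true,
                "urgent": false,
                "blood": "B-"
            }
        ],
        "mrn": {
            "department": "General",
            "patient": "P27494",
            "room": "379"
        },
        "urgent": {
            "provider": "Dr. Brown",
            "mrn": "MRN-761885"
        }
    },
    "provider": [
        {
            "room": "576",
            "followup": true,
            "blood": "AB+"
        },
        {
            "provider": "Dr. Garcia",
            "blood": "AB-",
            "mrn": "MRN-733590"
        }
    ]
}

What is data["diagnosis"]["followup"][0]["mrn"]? "MRN-307094"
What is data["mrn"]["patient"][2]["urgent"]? True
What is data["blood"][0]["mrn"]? "MRN-766588"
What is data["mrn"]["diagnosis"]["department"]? "Cardiology"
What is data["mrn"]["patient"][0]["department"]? "Neurology"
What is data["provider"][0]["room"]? "576"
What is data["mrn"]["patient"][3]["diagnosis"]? "Routine Checkup"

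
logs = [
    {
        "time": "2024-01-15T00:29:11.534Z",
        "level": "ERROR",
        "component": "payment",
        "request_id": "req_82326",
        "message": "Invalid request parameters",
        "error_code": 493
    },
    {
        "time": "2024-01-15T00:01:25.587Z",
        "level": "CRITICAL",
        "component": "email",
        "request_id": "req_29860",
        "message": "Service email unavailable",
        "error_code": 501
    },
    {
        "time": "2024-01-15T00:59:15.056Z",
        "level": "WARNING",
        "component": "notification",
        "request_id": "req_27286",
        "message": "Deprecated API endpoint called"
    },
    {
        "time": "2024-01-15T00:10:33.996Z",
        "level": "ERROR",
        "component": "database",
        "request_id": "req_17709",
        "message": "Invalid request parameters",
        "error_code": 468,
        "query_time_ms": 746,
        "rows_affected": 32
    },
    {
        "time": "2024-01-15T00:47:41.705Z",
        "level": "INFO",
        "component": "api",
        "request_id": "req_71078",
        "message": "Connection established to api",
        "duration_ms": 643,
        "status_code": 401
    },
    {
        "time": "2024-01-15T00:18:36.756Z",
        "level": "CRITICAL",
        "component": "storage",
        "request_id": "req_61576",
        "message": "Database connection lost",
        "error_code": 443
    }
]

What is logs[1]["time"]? "2024-01-15T00:01:25.587Z"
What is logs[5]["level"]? "CRITICAL"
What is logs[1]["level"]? "CRITICAL"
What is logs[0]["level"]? "ERROR"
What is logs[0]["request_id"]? "req_82326"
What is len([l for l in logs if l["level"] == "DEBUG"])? 0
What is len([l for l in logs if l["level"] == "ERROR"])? 2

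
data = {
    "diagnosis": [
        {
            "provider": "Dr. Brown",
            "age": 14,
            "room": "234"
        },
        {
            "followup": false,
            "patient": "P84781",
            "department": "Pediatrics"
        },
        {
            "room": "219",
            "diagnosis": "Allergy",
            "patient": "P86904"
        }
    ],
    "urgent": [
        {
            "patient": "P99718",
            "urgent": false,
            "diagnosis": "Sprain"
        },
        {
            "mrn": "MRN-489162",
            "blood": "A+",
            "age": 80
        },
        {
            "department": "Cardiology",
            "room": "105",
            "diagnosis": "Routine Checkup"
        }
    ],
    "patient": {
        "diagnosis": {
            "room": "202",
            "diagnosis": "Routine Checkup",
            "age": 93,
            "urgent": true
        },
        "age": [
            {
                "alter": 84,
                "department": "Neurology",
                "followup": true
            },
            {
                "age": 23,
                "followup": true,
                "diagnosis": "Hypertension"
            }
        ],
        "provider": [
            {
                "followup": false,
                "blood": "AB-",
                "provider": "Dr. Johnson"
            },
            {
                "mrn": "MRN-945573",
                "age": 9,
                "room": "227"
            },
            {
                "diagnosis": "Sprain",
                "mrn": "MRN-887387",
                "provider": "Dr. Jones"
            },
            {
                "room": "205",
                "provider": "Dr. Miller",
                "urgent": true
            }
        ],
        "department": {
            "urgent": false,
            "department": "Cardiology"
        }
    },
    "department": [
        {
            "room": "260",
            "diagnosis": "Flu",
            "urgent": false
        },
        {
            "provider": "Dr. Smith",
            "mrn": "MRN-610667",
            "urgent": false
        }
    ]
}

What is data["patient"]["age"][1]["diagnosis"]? "Hypertension"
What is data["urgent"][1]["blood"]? "A+"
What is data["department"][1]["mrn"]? "MRN-610667"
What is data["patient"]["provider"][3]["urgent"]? True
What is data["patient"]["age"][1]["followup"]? True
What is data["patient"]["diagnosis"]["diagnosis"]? "Routine Checkup"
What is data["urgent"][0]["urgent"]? False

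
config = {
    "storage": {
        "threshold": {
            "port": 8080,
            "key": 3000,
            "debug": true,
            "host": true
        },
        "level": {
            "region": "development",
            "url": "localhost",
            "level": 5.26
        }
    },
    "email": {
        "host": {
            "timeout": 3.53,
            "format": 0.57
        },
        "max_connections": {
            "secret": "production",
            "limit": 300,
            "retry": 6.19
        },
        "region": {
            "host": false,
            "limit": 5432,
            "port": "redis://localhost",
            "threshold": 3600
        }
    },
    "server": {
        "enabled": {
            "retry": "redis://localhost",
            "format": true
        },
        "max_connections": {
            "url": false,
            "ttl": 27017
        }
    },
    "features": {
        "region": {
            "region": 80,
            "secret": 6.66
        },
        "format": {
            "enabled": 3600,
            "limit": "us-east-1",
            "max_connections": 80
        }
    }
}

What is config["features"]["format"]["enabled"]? 3600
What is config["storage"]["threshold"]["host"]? True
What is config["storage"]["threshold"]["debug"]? True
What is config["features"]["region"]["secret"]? 6.66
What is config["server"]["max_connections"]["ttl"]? 27017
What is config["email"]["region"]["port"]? "redis://localhost"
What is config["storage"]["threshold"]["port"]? 8080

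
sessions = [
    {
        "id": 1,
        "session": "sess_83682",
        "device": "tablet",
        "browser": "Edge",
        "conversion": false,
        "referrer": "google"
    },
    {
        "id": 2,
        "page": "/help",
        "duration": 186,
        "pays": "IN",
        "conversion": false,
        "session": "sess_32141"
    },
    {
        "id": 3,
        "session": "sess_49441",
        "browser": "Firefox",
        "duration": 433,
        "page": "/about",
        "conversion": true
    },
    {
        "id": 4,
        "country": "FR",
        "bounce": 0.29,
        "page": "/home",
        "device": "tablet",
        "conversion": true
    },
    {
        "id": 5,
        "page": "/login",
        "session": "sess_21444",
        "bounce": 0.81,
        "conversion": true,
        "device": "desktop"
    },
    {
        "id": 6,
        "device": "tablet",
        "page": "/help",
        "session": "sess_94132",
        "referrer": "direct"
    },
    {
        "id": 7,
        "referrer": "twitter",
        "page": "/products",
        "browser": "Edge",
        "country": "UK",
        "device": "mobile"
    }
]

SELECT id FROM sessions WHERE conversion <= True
[1, 2, 3, 4, 5]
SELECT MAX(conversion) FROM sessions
True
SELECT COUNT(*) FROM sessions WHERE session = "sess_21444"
1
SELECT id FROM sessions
[1, 2, 3, 4, 5, 6, 7]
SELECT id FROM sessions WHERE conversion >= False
[1, 2, 3, 4, 5]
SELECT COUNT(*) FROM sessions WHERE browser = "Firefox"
1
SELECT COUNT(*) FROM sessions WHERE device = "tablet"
3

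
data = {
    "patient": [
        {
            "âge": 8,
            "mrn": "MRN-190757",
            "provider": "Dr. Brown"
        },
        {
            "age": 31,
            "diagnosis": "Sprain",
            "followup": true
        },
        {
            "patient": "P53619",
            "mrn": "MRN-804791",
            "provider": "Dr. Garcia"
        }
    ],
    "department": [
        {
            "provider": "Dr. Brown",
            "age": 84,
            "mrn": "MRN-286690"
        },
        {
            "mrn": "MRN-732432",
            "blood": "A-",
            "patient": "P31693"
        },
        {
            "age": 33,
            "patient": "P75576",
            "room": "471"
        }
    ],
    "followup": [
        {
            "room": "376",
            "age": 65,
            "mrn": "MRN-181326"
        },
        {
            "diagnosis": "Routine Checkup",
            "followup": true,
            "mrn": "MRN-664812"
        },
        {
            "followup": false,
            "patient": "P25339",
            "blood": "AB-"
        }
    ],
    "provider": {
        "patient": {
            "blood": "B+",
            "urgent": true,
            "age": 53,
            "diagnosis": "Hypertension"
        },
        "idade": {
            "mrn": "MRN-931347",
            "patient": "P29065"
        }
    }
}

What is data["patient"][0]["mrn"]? "MRN-190757"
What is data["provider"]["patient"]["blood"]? "B+"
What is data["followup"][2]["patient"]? "P25339"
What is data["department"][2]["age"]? 33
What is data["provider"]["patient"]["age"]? 53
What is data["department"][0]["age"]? 84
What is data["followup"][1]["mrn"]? "MRN-664812"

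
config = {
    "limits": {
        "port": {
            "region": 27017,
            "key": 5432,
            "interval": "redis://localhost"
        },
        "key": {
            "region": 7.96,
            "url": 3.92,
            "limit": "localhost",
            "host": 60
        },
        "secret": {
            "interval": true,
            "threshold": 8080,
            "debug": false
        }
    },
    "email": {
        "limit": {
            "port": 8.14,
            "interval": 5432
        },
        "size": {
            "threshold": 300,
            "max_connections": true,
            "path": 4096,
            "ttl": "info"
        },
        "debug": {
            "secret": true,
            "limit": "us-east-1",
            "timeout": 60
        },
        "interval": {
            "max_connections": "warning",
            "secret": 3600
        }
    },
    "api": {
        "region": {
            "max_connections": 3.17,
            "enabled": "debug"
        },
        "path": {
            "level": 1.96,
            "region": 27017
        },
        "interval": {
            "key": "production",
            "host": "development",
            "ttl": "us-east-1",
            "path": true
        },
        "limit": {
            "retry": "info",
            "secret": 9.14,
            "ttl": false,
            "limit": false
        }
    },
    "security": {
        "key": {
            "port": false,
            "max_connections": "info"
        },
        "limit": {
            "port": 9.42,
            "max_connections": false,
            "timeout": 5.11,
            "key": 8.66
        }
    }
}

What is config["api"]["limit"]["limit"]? False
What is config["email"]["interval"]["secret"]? 3600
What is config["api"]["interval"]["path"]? True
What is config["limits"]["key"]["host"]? 60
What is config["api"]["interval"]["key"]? "production"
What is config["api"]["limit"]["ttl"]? False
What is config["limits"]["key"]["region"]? 7.96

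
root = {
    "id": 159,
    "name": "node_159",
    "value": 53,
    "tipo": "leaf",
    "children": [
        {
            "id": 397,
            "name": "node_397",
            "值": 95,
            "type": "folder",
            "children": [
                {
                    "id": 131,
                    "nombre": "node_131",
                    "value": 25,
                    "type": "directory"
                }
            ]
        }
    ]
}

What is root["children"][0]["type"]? "folder"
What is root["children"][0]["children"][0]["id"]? 131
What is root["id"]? 159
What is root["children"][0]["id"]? 397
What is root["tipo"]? "leaf"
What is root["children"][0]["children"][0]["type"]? "directory"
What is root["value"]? 53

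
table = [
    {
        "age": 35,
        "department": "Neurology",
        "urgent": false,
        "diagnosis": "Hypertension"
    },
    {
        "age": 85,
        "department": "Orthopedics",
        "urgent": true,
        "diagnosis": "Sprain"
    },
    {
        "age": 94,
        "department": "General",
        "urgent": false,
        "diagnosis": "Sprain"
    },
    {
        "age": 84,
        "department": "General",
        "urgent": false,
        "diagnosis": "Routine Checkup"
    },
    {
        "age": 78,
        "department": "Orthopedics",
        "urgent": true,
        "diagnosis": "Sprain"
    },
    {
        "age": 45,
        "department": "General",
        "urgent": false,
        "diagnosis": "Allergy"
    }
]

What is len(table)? 6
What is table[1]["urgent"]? True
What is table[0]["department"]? "Neurology"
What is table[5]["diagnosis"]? "Allergy"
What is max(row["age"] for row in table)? 94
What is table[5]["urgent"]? False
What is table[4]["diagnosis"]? "Sprain"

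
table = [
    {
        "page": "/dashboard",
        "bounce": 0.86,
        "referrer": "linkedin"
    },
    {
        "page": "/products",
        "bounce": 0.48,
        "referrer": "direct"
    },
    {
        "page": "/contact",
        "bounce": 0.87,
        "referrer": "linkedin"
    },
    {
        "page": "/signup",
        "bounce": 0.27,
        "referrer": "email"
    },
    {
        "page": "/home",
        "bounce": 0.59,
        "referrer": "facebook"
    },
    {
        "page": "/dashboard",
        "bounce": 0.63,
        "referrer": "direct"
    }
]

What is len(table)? 6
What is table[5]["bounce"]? 0.63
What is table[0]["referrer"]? "linkedin"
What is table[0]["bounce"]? 0.86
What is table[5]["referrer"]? "direct"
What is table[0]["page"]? "/dashboard"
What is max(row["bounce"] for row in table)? 0.87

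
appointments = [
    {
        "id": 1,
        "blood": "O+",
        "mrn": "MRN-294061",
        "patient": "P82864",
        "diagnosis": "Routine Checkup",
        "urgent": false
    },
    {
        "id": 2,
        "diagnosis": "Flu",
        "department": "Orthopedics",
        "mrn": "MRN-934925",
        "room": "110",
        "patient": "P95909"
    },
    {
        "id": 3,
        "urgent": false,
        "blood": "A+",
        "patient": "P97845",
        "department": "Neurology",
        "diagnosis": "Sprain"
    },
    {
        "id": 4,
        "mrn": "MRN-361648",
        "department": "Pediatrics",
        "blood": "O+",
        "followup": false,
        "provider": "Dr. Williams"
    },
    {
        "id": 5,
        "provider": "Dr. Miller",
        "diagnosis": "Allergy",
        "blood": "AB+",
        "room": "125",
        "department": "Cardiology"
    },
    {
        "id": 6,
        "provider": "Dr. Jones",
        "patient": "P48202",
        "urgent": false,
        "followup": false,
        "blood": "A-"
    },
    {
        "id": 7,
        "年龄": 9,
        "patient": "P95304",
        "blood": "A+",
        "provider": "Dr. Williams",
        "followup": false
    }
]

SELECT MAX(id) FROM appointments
7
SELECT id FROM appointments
[1, 2, 3, 4, 5, 6, 7]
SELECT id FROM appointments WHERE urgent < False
[]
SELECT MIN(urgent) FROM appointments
False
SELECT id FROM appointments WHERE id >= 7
[7]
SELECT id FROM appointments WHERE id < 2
[1]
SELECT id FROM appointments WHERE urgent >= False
[1, 3, 6]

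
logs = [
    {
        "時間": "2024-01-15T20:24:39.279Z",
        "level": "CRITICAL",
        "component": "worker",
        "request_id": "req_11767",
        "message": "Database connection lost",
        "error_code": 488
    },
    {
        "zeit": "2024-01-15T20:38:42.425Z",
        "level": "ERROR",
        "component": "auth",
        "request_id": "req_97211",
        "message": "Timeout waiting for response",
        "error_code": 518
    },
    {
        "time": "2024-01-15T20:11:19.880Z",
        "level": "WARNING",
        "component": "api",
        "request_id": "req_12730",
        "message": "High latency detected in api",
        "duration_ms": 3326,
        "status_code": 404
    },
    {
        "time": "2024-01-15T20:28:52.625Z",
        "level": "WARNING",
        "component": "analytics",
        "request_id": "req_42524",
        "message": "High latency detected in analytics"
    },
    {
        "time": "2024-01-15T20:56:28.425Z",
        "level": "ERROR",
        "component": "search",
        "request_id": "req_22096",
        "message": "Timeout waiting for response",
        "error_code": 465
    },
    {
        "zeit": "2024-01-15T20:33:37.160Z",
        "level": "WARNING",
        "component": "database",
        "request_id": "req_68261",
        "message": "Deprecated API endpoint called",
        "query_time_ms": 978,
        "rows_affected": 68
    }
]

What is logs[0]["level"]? "CRITICAL"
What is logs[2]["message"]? "High latency detected in api"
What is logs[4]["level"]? "ERROR"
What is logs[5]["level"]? "WARNING"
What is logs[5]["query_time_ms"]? 978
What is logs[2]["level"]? "WARNING"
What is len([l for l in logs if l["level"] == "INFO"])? 0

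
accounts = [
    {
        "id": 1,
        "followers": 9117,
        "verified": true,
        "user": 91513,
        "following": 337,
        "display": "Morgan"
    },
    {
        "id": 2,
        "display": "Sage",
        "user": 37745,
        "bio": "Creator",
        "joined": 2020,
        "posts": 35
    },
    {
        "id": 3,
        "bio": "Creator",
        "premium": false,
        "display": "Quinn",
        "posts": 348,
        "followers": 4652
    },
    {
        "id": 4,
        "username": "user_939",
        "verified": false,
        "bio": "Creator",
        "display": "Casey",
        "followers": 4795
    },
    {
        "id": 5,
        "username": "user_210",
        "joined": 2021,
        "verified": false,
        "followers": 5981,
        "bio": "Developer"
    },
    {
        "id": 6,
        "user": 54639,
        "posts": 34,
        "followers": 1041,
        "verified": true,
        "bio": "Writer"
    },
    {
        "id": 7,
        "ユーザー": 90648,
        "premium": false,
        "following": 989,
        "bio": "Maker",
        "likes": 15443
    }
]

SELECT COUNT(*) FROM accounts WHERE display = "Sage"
1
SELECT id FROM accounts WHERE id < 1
[]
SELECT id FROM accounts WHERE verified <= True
[1, 4, 5, 6]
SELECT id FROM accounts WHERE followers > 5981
[1]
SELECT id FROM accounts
[1, 2, 3, 4, 5, 6, 7]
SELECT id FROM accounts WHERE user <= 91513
[1, 2, 6]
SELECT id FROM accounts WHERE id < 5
[1, 2, 3, 4]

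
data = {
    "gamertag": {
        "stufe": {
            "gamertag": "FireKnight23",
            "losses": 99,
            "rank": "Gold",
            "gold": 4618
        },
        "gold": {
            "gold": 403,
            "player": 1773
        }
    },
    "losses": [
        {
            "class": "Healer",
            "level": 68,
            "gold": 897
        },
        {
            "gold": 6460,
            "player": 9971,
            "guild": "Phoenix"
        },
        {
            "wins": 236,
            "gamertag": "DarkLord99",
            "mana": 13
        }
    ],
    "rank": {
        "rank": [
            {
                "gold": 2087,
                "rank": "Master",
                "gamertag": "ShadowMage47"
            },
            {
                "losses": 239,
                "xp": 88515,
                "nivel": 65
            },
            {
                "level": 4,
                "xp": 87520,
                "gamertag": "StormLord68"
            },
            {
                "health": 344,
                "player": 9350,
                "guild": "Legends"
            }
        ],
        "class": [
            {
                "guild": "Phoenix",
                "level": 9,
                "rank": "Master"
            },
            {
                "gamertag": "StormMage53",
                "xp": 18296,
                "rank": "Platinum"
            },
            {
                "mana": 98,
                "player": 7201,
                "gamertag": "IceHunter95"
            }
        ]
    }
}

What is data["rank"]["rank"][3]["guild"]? "Legends"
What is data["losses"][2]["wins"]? 236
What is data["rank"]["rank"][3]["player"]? 9350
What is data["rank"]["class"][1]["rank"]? "Platinum"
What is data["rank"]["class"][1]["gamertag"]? "StormMage53"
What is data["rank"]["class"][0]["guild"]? "Phoenix"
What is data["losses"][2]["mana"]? 13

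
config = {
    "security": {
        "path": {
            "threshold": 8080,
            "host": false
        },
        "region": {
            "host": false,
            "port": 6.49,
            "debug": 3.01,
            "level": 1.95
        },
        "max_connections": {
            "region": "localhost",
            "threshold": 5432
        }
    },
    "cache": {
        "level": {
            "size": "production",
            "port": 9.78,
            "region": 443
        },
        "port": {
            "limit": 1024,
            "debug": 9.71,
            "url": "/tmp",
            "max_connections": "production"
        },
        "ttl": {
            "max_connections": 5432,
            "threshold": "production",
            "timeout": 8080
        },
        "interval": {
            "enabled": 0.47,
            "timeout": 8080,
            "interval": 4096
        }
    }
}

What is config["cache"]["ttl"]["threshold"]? "production"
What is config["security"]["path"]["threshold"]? 8080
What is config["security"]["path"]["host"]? False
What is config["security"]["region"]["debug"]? 3.01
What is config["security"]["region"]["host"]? False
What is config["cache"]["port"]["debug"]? 9.71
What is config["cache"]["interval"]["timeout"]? 8080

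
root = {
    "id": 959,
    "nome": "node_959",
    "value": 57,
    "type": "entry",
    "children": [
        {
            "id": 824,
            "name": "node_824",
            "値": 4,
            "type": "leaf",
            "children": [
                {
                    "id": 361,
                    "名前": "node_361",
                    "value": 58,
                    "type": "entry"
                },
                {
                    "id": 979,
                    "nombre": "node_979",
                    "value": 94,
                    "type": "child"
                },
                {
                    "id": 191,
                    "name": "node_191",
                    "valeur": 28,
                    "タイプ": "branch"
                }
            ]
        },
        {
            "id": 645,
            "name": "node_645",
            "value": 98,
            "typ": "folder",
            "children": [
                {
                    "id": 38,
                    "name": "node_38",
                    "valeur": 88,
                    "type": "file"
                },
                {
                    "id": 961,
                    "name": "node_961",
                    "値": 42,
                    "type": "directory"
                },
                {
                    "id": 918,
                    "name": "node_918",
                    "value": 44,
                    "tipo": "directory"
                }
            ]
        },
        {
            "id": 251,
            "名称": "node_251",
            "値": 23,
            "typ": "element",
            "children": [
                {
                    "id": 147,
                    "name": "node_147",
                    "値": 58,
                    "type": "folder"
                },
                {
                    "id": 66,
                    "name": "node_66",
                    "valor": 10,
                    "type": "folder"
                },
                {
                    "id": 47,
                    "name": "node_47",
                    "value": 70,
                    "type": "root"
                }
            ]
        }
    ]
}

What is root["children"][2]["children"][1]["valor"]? 10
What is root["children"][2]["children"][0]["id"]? 147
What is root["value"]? 57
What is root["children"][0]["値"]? 4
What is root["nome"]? "node_959"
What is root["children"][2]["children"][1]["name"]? "node_66"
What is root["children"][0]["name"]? "node_824"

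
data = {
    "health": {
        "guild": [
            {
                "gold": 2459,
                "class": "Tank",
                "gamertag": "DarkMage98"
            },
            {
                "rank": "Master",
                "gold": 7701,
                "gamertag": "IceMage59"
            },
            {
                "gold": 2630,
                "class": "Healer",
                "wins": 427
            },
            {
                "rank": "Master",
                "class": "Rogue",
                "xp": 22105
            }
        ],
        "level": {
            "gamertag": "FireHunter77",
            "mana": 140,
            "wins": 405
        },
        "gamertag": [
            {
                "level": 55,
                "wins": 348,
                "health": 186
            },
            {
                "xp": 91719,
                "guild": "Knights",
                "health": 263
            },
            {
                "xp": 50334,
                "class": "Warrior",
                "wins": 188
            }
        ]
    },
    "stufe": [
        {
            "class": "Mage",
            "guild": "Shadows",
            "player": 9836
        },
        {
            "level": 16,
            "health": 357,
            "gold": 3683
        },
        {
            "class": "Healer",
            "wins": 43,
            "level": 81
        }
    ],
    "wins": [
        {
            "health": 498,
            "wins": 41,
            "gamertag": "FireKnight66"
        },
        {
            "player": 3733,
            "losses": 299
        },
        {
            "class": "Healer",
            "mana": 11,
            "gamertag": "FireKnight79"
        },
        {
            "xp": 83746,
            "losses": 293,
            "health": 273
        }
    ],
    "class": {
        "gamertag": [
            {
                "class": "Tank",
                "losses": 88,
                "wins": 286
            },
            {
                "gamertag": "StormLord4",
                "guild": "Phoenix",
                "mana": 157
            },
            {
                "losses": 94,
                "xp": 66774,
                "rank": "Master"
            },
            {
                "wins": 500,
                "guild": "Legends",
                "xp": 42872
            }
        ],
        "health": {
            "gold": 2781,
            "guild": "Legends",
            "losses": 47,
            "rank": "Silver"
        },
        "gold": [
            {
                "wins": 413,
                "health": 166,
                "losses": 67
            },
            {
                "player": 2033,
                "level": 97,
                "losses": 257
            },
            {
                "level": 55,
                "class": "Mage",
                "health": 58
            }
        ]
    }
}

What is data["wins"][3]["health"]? 273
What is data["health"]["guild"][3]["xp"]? 22105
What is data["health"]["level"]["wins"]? 405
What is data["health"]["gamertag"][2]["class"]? "Warrior"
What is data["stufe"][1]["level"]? 16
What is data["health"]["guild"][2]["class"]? "Healer"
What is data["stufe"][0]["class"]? "Mage"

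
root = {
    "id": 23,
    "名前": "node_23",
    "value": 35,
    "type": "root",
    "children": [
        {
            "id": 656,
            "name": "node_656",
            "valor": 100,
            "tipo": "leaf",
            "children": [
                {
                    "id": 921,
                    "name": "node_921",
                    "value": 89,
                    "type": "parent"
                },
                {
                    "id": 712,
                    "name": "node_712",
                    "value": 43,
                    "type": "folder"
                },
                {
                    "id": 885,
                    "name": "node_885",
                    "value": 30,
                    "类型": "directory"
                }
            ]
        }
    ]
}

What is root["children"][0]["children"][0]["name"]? "node_921"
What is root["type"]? "root"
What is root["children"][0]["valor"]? 100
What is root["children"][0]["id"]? 656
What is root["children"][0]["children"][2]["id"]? 885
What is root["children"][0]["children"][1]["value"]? 43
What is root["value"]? 35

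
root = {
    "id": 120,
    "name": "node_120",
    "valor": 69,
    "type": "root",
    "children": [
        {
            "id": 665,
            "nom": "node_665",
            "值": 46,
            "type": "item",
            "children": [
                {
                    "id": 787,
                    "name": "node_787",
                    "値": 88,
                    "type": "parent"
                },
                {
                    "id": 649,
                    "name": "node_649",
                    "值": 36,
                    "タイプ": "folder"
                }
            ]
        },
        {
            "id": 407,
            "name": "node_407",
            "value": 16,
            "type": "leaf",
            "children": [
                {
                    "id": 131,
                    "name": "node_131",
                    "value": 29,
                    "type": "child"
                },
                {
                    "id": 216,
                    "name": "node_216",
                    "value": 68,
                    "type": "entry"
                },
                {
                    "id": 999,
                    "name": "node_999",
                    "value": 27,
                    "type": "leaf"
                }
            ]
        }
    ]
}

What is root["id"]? 120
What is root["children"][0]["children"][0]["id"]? 787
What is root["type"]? "root"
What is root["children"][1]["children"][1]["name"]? "node_216"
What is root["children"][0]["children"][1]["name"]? "node_649"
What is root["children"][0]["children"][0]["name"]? "node_787"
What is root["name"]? "node_120"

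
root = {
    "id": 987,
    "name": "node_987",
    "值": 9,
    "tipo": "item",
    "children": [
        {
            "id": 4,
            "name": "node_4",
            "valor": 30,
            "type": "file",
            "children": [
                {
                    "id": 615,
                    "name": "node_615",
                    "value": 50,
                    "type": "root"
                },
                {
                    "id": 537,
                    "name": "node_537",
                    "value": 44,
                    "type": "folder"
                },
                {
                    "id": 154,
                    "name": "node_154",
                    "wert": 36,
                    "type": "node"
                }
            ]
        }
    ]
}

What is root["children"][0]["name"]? "node_4"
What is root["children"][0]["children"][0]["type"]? "root"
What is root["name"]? "node_987"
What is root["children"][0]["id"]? 4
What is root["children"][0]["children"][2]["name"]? "node_154"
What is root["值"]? 9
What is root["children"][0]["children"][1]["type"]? "folder"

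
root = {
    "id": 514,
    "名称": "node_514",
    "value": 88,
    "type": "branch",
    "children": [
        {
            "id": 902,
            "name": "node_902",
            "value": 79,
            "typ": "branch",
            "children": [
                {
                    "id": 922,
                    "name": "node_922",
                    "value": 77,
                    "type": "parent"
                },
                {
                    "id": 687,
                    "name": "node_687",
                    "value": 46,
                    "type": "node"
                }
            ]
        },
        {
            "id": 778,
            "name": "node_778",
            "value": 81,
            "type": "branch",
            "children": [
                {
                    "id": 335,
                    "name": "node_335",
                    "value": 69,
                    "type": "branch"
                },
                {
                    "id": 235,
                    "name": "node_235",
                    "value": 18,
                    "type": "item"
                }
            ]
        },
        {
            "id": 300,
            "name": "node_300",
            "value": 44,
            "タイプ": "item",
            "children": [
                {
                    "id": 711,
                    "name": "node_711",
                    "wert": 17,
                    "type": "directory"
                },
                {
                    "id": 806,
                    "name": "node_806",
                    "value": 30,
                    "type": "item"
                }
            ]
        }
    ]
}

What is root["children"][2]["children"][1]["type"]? "item"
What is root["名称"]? "node_514"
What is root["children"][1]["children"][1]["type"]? "item"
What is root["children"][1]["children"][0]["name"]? "node_335"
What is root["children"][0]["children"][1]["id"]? 687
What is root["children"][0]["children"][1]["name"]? "node_687"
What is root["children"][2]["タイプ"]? "item"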